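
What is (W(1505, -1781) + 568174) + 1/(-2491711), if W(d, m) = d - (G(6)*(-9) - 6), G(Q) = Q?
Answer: 1419624933428/2491711 ≈ 5.6974e+5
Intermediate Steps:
W(d, m) = 60 + d (W(d, m) = d - (6*(-9) - 6) = d - (-54 - 6) = d - 1*(-60) = d + 60 = 60 + d)
(W(1505, -1781) + 568174) + 1/(-2491711) = ((60 + 1505) + 568174) + 1/(-2491711) = (1565 + 568174) - 1/2491711 = 569739 - 1/2491711 = 1419624933428/2491711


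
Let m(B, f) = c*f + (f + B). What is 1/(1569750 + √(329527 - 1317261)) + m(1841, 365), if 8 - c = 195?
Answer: (-66049*√987734 + 103680417749*I)/(√987734 - 1569750*I) ≈ -66049.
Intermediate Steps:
c = -187 (c = 8 - 1*195 = 8 - 195 = -187)
m(B, f) = B - 186*f (m(B, f) = -187*f + (f + B) = -187*f + (B + f) = B - 186*f)
1/(1569750 + √(329527 - 1317261)) + m(1841, 365) = 1/(1569750 + √(329527 - 1317261)) + (1841 - 186*365) = 1/(1569750 + √(-987734)) + (1841 - 67890) = 1/(1569750 + I*√987734) - 66049 = -66049 + 1/(1569750 + I*√987734)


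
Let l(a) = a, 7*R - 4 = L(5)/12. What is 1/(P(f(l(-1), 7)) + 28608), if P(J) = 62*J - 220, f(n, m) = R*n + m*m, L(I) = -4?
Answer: 21/659264 ≈ 3.1854e-5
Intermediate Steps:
R = 11/21 (R = 4/7 + (-4/12)/7 = 4/7 + (-4*1/12)/7 = 4/7 + (⅐)*(-⅓) = 4/7 - 1/21 = 11/21 ≈ 0.52381)
f(n, m) = m² + 11*n/21 (f(n, m) = 11*n/21 + m*m = 11*n/21 + m² = m² + 11*n/21)
P(J) = -220 + 62*J
1/(P(f(l(-1), 7)) + 28608) = 1/((-220 + 62*(7² + (11/21)*(-1))) + 28608) = 1/((-220 + 62*(49 - 11/21)) + 28608) = 1/((-220 + 62*(1018/21)) + 28608) = 1/((-220 + 63116/21) + 28608) = 1/(58496/21 + 28608) = 1/(659264/21) = 21/659264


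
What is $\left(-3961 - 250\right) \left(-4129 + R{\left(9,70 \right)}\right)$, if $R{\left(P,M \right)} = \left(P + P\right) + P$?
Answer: $17273522$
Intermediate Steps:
$R{\left(P,M \right)} = 3 P$ ($R{\left(P,M \right)} = 2 P + P = 3 P$)
$\left(-3961 - 250\right) \left(-4129 + R{\left(9,70 \right)}\right) = \left(-3961 - 250\right) \left(-4129 + 3 \cdot 9\right) = - 4211 \left(-4129 + 27\right) = \left(-4211\right) \left(-4102\right) = 17273522$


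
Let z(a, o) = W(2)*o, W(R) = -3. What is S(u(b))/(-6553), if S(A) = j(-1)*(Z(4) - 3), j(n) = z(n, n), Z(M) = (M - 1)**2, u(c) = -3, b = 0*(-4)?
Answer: -18/6553 ≈ -0.0027468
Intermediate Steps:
b = 0
z(a, o) = -3*o
Z(M) = (-1 + M)**2
j(n) = -3*n
S(A) = 18 (S(A) = (-3*(-1))*((-1 + 4)**2 - 3) = 3*(3**2 - 3) = 3*(9 - 3) = 3*6 = 18)
S(u(b))/(-6553) = 18/(-6553) = 18*(-1/6553) = -18/6553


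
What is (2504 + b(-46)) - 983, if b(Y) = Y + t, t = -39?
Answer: 1436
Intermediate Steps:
b(Y) = -39 + Y (b(Y) = Y - 39 = -39 + Y)
(2504 + b(-46)) - 983 = (2504 + (-39 - 46)) - 983 = (2504 - 85) - 983 = 2419 - 983 = 1436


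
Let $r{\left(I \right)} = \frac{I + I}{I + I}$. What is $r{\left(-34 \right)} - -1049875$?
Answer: $1049876$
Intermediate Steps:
$r{\left(I \right)} = 1$ ($r{\left(I \right)} = \frac{2 I}{2 I} = 2 I \frac{1}{2 I} = 1$)
$r{\left(-34 \right)} - -1049875 = 1 - -1049875 = 1 + 1049875 = 1049876$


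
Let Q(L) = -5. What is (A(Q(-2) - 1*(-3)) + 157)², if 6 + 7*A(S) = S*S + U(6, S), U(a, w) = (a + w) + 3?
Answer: 1218816/49 ≈ 24874.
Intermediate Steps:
U(a, w) = 3 + a + w
A(S) = 3/7 + S/7 + S²/7 (A(S) = -6/7 + (S*S + (3 + 6 + S))/7 = -6/7 + (S² + (9 + S))/7 = -6/7 + (9 + S + S²)/7 = -6/7 + (9/7 + S/7 + S²/7) = 3/7 + S/7 + S²/7)
(A(Q(-2) - 1*(-3)) + 157)² = ((3/7 + (-5 - 1*(-3))/7 + (-5 - 1*(-3))²/7) + 157)² = ((3/7 + (-5 + 3)/7 + (-5 + 3)²/7) + 157)² = ((3/7 + (⅐)*(-2) + (⅐)*(-2)²) + 157)² = ((3/7 - 2/7 + (⅐)*4) + 157)² = ((3/7 - 2/7 + 4/7) + 157)² = (5/7 + 157)² = (1104/7)² = 1218816/49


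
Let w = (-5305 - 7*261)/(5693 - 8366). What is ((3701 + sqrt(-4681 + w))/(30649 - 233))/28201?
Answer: 3701/857761616 + I*sqrt(412670973)/254755199952 ≈ 4.3147e-6 + 7.9741e-8*I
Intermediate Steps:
w = 7132/2673 (w = (-5305 - 1827)/(-2673) = -7132*(-1/2673) = 7132/2673 ≈ 2.6682)
((3701 + sqrt(-4681 + w))/(30649 - 233))/28201 = ((3701 + sqrt(-4681 + 7132/2673))/(30649 - 233))/28201 = ((3701 + sqrt(-12505181/2673))/30416)*(1/28201) = ((3701 + I*sqrt(412670973)/297)*(1/30416))*(1/28201) = (3701/30416 + I*sqrt(412670973)/9033552)*(1/28201) = 3701/857761616 + I*sqrt(412670973)/254755199952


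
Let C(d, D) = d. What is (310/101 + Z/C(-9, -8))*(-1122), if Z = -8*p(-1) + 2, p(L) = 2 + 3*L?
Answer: -665720/303 ≈ -2197.1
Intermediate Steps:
Z = 10 (Z = -8*(2 + 3*(-1)) + 2 = -8*(2 - 3) + 2 = -8*(-1) + 2 = 8 + 2 = 10)
(310/101 + Z/C(-9, -8))*(-1122) = (310/101 + 10/(-9))*(-1122) = (310*(1/101) + 10*(-⅑))*(-1122) = (310/101 - 10/9)*(-1122) = (1780/909)*(-1122) = -665720/303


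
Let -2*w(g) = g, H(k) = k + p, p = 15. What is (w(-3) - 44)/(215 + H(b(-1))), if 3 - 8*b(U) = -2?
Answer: -68/369 ≈ -0.18428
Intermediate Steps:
b(U) = 5/8 (b(U) = 3/8 - ⅛*(-2) = 3/8 + ¼ = 5/8)
H(k) = 15 + k (H(k) = k + 15 = 15 + k)
w(g) = -g/2
(w(-3) - 44)/(215 + H(b(-1))) = (-½*(-3) - 44)/(215 + (15 + 5/8)) = (3/2 - 44)/(215 + 125/8) = -85/(2*1845/8) = -85/2*8/1845 = -68/369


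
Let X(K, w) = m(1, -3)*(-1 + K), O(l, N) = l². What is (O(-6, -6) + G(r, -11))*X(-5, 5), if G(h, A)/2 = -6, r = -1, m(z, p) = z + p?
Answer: 288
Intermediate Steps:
m(z, p) = p + z
G(h, A) = -12 (G(h, A) = 2*(-6) = -12)
X(K, w) = 2 - 2*K (X(K, w) = (-3 + 1)*(-1 + K) = -2*(-1 + K) = 2 - 2*K)
(O(-6, -6) + G(r, -11))*X(-5, 5) = ((-6)² - 12)*(2 - 2*(-5)) = (36 - 12)*(2 + 10) = 24*12 = 288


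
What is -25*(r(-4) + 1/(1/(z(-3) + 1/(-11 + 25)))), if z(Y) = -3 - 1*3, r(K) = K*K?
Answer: -3525/14 ≈ -251.79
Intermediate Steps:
r(K) = K²
z(Y) = -6 (z(Y) = -3 - 3 = -6)
-25*(r(-4) + 1/(1/(z(-3) + 1/(-11 + 25)))) = -25*((-4)² + 1/(1/(-6 + 1/(-11 + 25)))) = -25*(16 + 1/(1/(-6 + 1/14))) = -25*(16 + 1/(1/(-83/14))) = -25*(16 + 1/(-14/83)) = -25*(16 - 83/14) = -25*141/14 = -3525/14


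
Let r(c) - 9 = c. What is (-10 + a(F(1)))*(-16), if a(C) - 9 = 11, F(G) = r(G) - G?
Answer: -160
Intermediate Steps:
r(c) = 9 + c
F(G) = 9 (F(G) = (9 + G) - G = 9)
a(C) = 20 (a(C) = 9 + 11 = 20)
(-10 + a(F(1)))*(-16) = (-10 + 20)*(-16) = 10*(-16) = -160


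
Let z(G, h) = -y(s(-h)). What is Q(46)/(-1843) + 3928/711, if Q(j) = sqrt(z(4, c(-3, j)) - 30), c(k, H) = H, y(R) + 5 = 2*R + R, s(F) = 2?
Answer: 3928/711 - I*sqrt(31)/1843 ≈ 5.5246 - 0.003021*I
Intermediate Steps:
y(R) = -5 + 3*R (y(R) = -5 + (2*R + R) = -5 + 3*R)
z(G, h) = -1 (z(G, h) = -(-5 + 3*2) = -(-5 + 6) = -1*1 = -1)
Q(j) = I*sqrt(31) (Q(j) = sqrt(-1 - 30) = sqrt(-31) = I*sqrt(31))
Q(46)/(-1843) + 3928/711 = (I*sqrt(31))/(-1843) + 3928/711 = (I*sqrt(31))*(-1/1843) + 3928*(1/711) = -I*sqrt(31)/1843 + 3928/711 = 3928/711 - I*sqrt(31)/1843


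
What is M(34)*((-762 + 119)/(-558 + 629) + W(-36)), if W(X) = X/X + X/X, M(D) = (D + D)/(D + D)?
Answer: -501/71 ≈ -7.0563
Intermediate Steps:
M(D) = 1 (M(D) = (2*D)/((2*D)) = (2*D)*(1/(2*D)) = 1)
W(X) = 2 (W(X) = 1 + 1 = 2)
M(34)*((-762 + 119)/(-558 + 629) + W(-36)) = 1*((-762 + 119)/(-558 + 629) + 2) = 1*(-643/71 + 2) = 1*(-501/71) = -501/71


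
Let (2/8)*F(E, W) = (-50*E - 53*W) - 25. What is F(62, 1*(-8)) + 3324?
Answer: -7480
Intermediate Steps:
F(E, W) = -100 - 212*W - 200*E (F(E, W) = 4*((-50*E - 53*W) - 25) = 4*((-53*W - 50*E) - 25) = 4*(-25 - 53*W - 50*E) = -100 - 212*W - 200*E)
F(62, 1*(-8)) + 3324 = (-100 - 212*(-8) - 200*62) + 3324 = (-100 - 212*(-8) - 12400) + 3324 = (-100 + 1696 - 12400) + 3324 = -10804 + 3324 = -7480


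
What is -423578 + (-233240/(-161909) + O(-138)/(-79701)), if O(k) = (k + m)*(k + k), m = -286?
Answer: -1821993947969126/4301436403 ≈ -4.2358e+5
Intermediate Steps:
O(k) = 2*k*(-286 + k) (O(k) = (k - 286)*(k + k) = (-286 + k)*(2*k) = 2*k*(-286 + k))
-423578 + (-233240/(-161909) + O(-138)/(-79701)) = -423578 + (-233240/(-161909) + (2*(-138)*(-286 - 138))/(-79701)) = -423578 + (-233240*(-1/161909) + (2*(-138)*(-424))*(-1/79701)) = -423578 + (233240/161909 + 117024*(-1/79701)) = -423578 + (233240/161909 - 39008/26567) = -423578 - 119259192/4301436403 = -1821993947969126/4301436403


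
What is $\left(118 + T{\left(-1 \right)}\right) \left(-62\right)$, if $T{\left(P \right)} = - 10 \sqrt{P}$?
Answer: $-7316 + 620 i \approx -7316.0 + 620.0 i$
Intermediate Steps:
$\left(118 + T{\left(-1 \right)}\right) \left(-62\right) = \left(118 - 10 \sqrt{-1}\right) \left(-62\right) = \left(118 - 10 i\right) \left(-62\right) = -7316 + 620 i$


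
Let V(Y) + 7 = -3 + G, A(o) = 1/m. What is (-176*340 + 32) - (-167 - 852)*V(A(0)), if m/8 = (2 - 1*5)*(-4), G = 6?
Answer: -63884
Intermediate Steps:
m = 96 (m = 8*((2 - 1*5)*(-4)) = 8*((2 - 5)*(-4)) = 8*(-3*(-4)) = 8*12 = 96)
A(o) = 1/96
V(Y) = -4 (V(Y) = -7 + (-3 + 6) = -7 + 3 = -4)
(-176*340 + 32) - (-167 - 852)*V(A(0)) = (-176*340 + 32) - (-167 - 852)*(-4) = (-59840 + 32) - (-1019)*(-4) = -59808 - 1*4076 = -59808 - 4076 = -63884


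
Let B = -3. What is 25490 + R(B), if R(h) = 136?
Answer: 25626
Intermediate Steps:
25490 + R(B) = 25490 + 136 = 25626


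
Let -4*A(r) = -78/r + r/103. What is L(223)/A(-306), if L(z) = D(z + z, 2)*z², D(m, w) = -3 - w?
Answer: -5224528740/14267 ≈ -3.6620e+5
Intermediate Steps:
L(z) = -5*z² (L(z) = (-3 - 1*2)*z² = (-3 - 2)*z² = -5*z²)
A(r) = -r/412 + 39/(2*r) (A(r) = -(-78/r + r/103)/4 = -r/412 + 39/(2*r))
L(223)/A(-306) = (-5*223²)/(((1/412)*(8034 - 1*(-306)²)/(-306))) = (-5*49729)/(((1/412)*(-1/306)*(8034 - 1*93636))) = -248645*(-126072/(8034 - 93636)) = -248645/((1/412)*(-1/306)*(-85602)) = -248645/14267/21012 = -248645*21012/14267 = -5224528740/14267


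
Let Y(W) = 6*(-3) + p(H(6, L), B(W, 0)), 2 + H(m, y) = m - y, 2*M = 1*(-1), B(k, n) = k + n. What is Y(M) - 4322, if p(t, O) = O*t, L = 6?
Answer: -4339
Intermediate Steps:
M = -½ (M = (1*(-1))/2 = (½)*(-1) = -½ ≈ -0.50000)
H(m, y) = -2 + m - y (H(m, y) = -2 + (m - y) = -2 + m - y)
Y(W) = -18 - 2*W (Y(W) = 6*(-3) + (W + 0)*(-2 + 6 - 1*6) = -18 + W*(-2 + 6 - 6) = -18 + W*(-2) = -18 - 2*W)
Y(M) - 4322 = (-18 - 2*(-½)) - 4322 = (-18 + 1) - 4322 = -17 - 4322 = -4339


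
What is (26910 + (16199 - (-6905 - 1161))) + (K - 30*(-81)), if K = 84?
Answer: 53689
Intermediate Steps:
(26910 + (16199 - (-6905 - 1161))) + (K - 30*(-81)) = (26910 + (16199 - (-6905 - 1161))) + (84 - 30*(-81)) = (26910 + (16199 - 1*(-8066))) + (84 + 2430) = (26910 + (16199 + 8066)) + 2514 = (26910 + 24265) + 2514 = 51175 + 2514 = 53689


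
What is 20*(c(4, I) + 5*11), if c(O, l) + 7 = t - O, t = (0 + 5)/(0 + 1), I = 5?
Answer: 980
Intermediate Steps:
t = 5 (t = 5/1 = 5*1 = 5)
c(O, l) = -2 - O (c(O, l) = -7 + (5 - O) = -2 - O)
20*(c(4, I) + 5*11) = 20*((-2 - 1*4) + 5*11) = 20*((-2 - 4) + 55) = 20*(-6 + 55) = 20*49 = 980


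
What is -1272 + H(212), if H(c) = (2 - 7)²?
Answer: -1247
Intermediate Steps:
H(c) = 25 (H(c) = (-5)² = 25)
-1272 + H(212) = -1272 + 25 = -1247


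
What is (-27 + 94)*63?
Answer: 4221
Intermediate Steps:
(-27 + 94)*63 = 67*63 = 4221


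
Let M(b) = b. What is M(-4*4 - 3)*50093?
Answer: -951767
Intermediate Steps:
M(-4*4 - 3)*50093 = (-4*4 - 3)*50093 = (-16 - 3)*50093 = -19*50093 = -951767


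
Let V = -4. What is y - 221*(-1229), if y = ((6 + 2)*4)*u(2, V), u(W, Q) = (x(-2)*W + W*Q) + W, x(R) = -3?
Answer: 271225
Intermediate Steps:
u(W, Q) = -2*W + Q*W (u(W, Q) = (-3*W + W*Q) + W = (-3*W + Q*W) + W = -2*W + Q*W)
y = -384 (y = ((6 + 2)*4)*(2*(-2 - 4)) = (8*4)*(2*(-6)) = 32*(-12) = -384)
y - 221*(-1229) = -384 - 221*(-1229) = -384 + 271609 = 271225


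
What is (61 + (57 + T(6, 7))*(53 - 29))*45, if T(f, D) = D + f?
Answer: 78345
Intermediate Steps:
(61 + (57 + T(6, 7))*(53 - 29))*45 = (61 + (57 + (7 + 6))*(53 - 29))*45 = (61 + (57 + 13)*24)*45 = (61 + 70*24)*45 = (61 + 1680)*45 = 1741*45 = 78345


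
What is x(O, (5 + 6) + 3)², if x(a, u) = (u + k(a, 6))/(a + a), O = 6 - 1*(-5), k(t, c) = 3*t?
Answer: 2209/484 ≈ 4.5640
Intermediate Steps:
O = 11 (O = 6 + 5 = 11)
x(a, u) = (u + 3*a)/(2*a) (x(a, u) = (u + 3*a)/(a + a) = (u + 3*a)/((2*a)) = (u + 3*a)*(1/(2*a)) = (u + 3*a)/(2*a))
x(O, (5 + 6) + 3)² = ((½)*(((5 + 6) + 3) + 3*11)/11)² = ((½)*(1/11)*((11 + 3) + 33))² = ((½)*(1/11)*(14 + 33))² = ((½)*(1/11)*47)² = (47/22)² = 2209/484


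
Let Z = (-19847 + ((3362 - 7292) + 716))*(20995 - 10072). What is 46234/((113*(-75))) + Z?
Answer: -2134812739159/8475 ≈ -2.5190e+8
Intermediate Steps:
Z = -251895303 (Z = (-19847 + (-3930 + 716))*10923 = (-19847 - 3214)*10923 = -23061*10923 = -251895303)
46234/((113*(-75))) + Z = 46234/((113*(-75))) - 251895303 = 46234/(-8475) - 251895303 = 46234*(-1/8475) - 251895303 = -46234/8475 - 251895303 = -2134812739159/8475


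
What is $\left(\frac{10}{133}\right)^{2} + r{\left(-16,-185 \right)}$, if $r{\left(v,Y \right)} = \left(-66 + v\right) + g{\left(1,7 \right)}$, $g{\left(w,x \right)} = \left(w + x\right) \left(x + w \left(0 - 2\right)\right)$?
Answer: $- \frac{742838}{17689} \approx -41.994$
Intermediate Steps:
$g{\left(w,x \right)} = \left(w + x\right) \left(x - 2 w\right)$ ($g{\left(w,x \right)} = \left(w + x\right) \left(x + w \left(-2\right)\right) = \left(w + x\right) \left(x - 2 w\right)$)
$r{\left(v,Y \right)} = -26 + v$ ($r{\left(v,Y \right)} = \left(-66 + v\right) - \left(-49 + 2 + 7\right) = \left(-66 + v\right) - -40 = \left(-66 + v\right) + 40 = -26 + v$)
$\left(\frac{10}{133}\right)^{2} + r{\left(-16,-185 \right)} = \left(\frac{10}{133}\right)^{2} - 42 = \frac{100}{17689} - 42 = - \frac{742838}{17689}$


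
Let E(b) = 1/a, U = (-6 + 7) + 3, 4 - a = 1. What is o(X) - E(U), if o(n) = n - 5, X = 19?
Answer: 41/3 ≈ 13.667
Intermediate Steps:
a = 3 (a = 4 - 1*1 = 4 - 1 = 3)
U = 4 (U = 1 + 3 = 4)
o(n) = -5 + n
E(b) = 1/3
o(X) - E(U) = (-5 + 19) - 1*1/3 = 14 - 1/3 = 41/3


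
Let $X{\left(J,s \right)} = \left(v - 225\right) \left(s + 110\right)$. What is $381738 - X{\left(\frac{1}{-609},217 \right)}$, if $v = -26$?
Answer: $463815$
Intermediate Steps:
$X{\left(J,s \right)} = -27610 - 251 s$ ($X{\left(J,s \right)} = \left(-26 - 225\right) \left(s + 110\right) = - 251 \left(110 + s\right) = -27610 - 251 s$)
$381738 - X{\left(\frac{1}{-609},217 \right)} = 381738 - \left(-27610 - 54467\right) = 381738 - -82077 = 381738 + 82077 = 463815$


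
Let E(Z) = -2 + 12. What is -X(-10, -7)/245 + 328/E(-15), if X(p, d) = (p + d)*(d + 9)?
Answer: 1614/49 ≈ 32.939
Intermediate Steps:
E(Z) = 10
X(p, d) = (9 + d)*(d + p) (X(p, d) = (d + p)*(9 + d) = (9 + d)*(d + p))
-X(-10, -7)/245 + 328/E(-15) = -((-7)² + 9*(-7) + 9*(-10) - 7*(-10))/245 + 328/10 = -(49 - 63 - 90 + 70)*(1/245) + 328*(⅒) = -1*(-34)*(1/245) + 164/5 = 34*(1/245) + 164/5 = 34/245 + 164/5 = 1614/49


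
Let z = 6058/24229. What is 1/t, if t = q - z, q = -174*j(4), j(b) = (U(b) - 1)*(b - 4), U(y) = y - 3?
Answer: -24229/6058 ≈ -3.9995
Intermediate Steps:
U(y) = -3 + y
j(b) = (-4 + b)² (j(b) = ((-3 + b) - 1)*(b - 4) = (-4 + b)*(-4 + b) = (-4 + b)²)
q = 0 (q = -174*(16 + 4² - 8*4) = -174*(16 + 16 - 32) = -174*0 = 0)
z = 6058/24229 (z = 6058*(1/24229) = 6058/24229 ≈ 0.25003)
t = -6058/24229 (t = 0 - 1*6058/24229 = 0 - 6058/24229 = -6058/24229 ≈ -0.25003)
1/t = 1/(-6058/24229) = -24229/6058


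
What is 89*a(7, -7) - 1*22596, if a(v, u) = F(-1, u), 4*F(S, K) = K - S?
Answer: -45459/2 ≈ -22730.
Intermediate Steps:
F(S, K) = -S/4 + K/4 (F(S, K) = (K - S)/4 = -S/4 + K/4)
a(v, u) = ¼ + u/4 (a(v, u) = -¼*(-1) + u/4 = ¼ + u/4)
89*a(7, -7) - 1*22596 = 89*(¼ + (¼)*(-7)) - 1*22596 = 89*(¼ - 7/4) - 22596 = 89*(-3/2) - 22596 = -267/2 - 22596 = -45459/2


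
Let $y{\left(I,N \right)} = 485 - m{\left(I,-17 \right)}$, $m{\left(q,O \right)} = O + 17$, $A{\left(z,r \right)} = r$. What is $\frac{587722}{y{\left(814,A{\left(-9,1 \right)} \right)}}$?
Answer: $\frac{587722}{485} \approx 1211.8$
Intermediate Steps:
$m{\left(q,O \right)} = 17 + O$
$y{\left(I,N \right)} = 485$ ($y{\left(I,N \right)} = 485 - \left(17 - 17\right) = 485 - 0 = 485 + 0 = 485$)
$\frac{587722}{y{\left(814,A{\left(-9,1 \right)} \right)}} = \frac{587722}{485}$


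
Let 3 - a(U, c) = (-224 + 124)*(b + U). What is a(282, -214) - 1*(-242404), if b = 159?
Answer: 286507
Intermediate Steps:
a(U, c) = 15903 + 100*U (a(U, c) = 3 - (-224 + 124)*(159 + U) = 3 - (-100)*(159 + U) = 3 - (-15900 - 100*U) = 3 + (15900 + 100*U) = 15903 + 100*U)
a(282, -214) - 1*(-242404) = (15903 + 100*282) - 1*(-242404) = (15903 + 28200) + 242404 = 44103 + 242404 = 286507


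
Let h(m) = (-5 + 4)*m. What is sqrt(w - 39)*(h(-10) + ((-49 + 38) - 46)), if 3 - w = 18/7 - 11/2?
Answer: -47*I*sqrt(6482)/14 ≈ -270.29*I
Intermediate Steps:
h(m) = -m
w = 83/14 (w = 3 - (18/7 - 11/2) = 3 - 1*(-41/14) = 3 + 41/14 = 83/14 ≈ 5.9286)
sqrt(w - 39)*(h(-10) + ((-49 + 38) - 46)) = sqrt(83/14 - 39)*(-1*(-10) + ((-49 + 38) - 46)) = sqrt(-463/14)*(10 + (-11 - 46)) = (I*sqrt(6482)/14)*(10 - 57) = (I*sqrt(6482)/14)*(-47) = -47*I*sqrt(6482)/14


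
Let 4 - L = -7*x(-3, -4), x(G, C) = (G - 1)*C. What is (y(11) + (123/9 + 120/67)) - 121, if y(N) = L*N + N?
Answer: 237473/201 ≈ 1181.5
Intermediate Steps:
x(G, C) = C*(-1 + G) (x(G, C) = (-1 + G)*C = C*(-1 + G))
L = 116 (L = 4 - (-7)*(-4*(-1 - 3)) = 4 - (-7)*(-4*(-4)) = 4 - (-7)*16 = 4 - 1*(-112) = 4 + 112 = 116)
y(N) = 117*N (y(N) = 116*N + N = 117*N)
(y(11) + (123/9 + 120/67)) - 121 = (117*11 + (123/9 + 120/67)) - 121 = (1287 + (123*(⅑) + 120*(1/67))) - 121 = (1287 + (41/3 + 120/67)) - 121 = (1287 + 3107/201) - 121 = 261794/201 - 121 = 237473/201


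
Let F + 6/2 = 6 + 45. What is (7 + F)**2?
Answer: 3025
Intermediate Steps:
F = 48 (F = -3 + (6 + 45) = -3 + 51 = 48)
(7 + F)**2 = (7 + 48)**2 = 55**2 = 3025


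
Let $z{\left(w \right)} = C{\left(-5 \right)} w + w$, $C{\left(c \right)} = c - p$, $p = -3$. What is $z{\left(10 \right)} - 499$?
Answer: $-509$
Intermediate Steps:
$C{\left(c \right)} = 3 + c$ ($C{\left(c \right)} = c - -3 = c + 3 = 3 + c$)
$z{\left(w \right)} = - w$ ($z{\left(w \right)} = \left(3 - 5\right) w + w = - 2 w + w = - w$)
$z{\left(10 \right)} - 499 = \left(-1\right) 10 - 499 = -10 - 499 = -509$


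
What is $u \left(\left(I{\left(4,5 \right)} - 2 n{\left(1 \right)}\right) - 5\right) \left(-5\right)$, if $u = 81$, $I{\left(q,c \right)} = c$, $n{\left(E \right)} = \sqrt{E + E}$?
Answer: $810 \sqrt{2} \approx 1145.5$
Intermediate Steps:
$n{\left(E \right)} = \sqrt{2} \sqrt{E}$ ($n{\left(E \right)} = \sqrt{2 E} = \sqrt{2} \sqrt{E}$)
$u \left(\left(I{\left(4,5 \right)} - 2 n{\left(1 \right)}\right) - 5\right) \left(-5\right) = 81 \left(\left(5 - 2 \sqrt{2} \sqrt{1}\right) - 5\right) \left(-5\right) = 81 \left(\left(5 - 2 \sqrt{2} \cdot 1\right) - 5\right) \left(-5\right) = 81 \left(\left(5 - 2 \sqrt{2}\right) - 5\right) \left(-5\right) = 81 - 2 \sqrt{2} \left(-5\right) = 81 \cdot 10 \sqrt{2} = 810 \sqrt{2}$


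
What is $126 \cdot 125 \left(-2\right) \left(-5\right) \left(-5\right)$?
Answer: $-787500$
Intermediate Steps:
$126 \cdot 125 \left(-2\right) \left(-5\right) \left(-5\right) = 15750 \cdot 10 \left(-5\right) = 15750 \left(-50\right) = -787500$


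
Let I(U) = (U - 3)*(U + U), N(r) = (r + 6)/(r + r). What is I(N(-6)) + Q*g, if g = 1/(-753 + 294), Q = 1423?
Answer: -1423/459 ≈ -3.1002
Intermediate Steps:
N(r) = (6 + r)/(2*r) (N(r) = (6 + r)/((2*r)) = (6 + r)*(1/(2*r)) = (6 + r)/(2*r))
I(U) = 2*U*(-3 + U) (I(U) = (-3 + U)*(2*U) = 2*U*(-3 + U))
g = -1/459 (g = 1/(-459) = -1/459 ≈ -0.0021787)
I(N(-6)) + Q*g = 2*((½)*(6 - 6)/(-6))*(-3 + (½)*(6 - 6)/(-6)) + 1423*(-1/459) = 2*((½)*(-⅙)*0)*(-3 + (½)*(-⅙)*0) - 1423/459 = 2*0*(-3 + 0) - 1423/459 = 2*0*(-3) - 1423/459 = 0 - 1423/459 = -1423/459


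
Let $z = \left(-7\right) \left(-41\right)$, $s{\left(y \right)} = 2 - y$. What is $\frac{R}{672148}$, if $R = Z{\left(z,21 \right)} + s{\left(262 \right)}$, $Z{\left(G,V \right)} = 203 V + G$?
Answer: $\frac{2145}{336074} \approx 0.0063825$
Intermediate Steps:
$z = 287$
$Z{\left(G,V \right)} = G + 203 V$
$R = 4290$ ($R = \left(287 + 203 \cdot 21\right) + \left(2 - 262\right) = \left(287 + 4263\right) + \left(2 - 262\right) = 4550 - 260 = 4290$)
$\frac{R}{672148} = \frac{4290}{672148} = 4290 \cdot \frac{1}{672148} = \frac{2145}{336074}$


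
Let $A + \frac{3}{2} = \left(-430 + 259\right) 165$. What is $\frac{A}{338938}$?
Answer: $- \frac{56433}{677876} \approx -0.08325$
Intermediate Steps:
$A = - \frac{56433}{2}$ ($A = - \frac{3}{2} + \left(-430 + 259\right) 165 = - \frac{3}{2} - 28215 = - \frac{56433}{2} \approx -28217.0$)
$\frac{A}{338938} = - \frac{56433}{2 \cdot 338938} = \left(- \frac{56433}{2}\right) \frac{1}{338938} = - \frac{56433}{677876}$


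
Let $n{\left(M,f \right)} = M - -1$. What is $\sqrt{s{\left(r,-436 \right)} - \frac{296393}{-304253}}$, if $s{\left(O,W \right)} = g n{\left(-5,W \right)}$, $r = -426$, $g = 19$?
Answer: $\frac{3 i \sqrt{771681447695}}{304253} \approx 8.6617 i$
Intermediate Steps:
$n{\left(M,f \right)} = 1 + M$ ($n{\left(M,f \right)} = M + 1 = 1 + M$)
$s{\left(O,W \right)} = -76$ ($s{\left(O,W \right)} = 19 \left(1 - 5\right) = 19 \left(-4\right) = -76$)
$\sqrt{s{\left(r,-436 \right)} - \frac{296393}{-304253}} = \sqrt{-76 - \frac{296393}{-304253}} = \sqrt{-76 - - \frac{296393}{304253}} = \sqrt{-76 + \frac{296393}{304253}} = \sqrt{- \frac{22826835}{304253}} = \frac{3 i \sqrt{771681447695}}{304253}$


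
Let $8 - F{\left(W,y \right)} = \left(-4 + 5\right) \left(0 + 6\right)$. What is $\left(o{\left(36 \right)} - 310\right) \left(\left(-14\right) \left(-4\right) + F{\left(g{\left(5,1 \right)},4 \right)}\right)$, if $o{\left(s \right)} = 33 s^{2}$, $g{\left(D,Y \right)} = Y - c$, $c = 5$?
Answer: $2462564$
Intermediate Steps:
$g{\left(D,Y \right)} = -5 + Y$ ($g{\left(D,Y \right)} = Y - 5 = -5 + Y$)
$F{\left(W,y \right)} = 2$ ($F{\left(W,y \right)} = 8 - \left(-4 + 5\right) \left(0 + 6\right) = 8 - 1 \cdot 6 = 8 - 6 = 2$)
$\left(o{\left(36 \right)} - 310\right) \left(\left(-14\right) \left(-4\right) + F{\left(g{\left(5,1 \right)},4 \right)}\right) = \left(33 \cdot 36^{2} - 310\right) \left(\left(-14\right) \left(-4\right) + 2\right) = \left(33 \cdot 1296 - 310\right) \left(56 + 2\right) = \left(42768 - 310\right) 58 = 42458 \cdot 58 = 2462564$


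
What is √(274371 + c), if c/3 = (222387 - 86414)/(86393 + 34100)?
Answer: 3*√442613534855694/120493 ≈ 523.81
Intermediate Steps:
c = 407919/120493 (c = 3*((222387 - 86414)/(86393 + 34100)) = 3*(135973/120493) = 407919/120493 ≈ 3.3854)
√(274371 + c) = √(274371 + 407919/120493) = √(33060192822/120493) = 3*√442613534855694/120493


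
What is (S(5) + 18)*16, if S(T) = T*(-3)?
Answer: 48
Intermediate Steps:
S(T) = -3*T
(S(5) + 18)*16 = (-3*5 + 18)*16 = (-15 + 18)*16 = 3*16 = 48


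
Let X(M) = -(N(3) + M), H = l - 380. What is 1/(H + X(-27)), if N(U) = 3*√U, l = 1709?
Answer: 452/612903 + √3/612903 ≈ 0.00074030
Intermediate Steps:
H = 1329 (H = 1709 - 380 = 1329)
X(M) = -M - 3*√3 (X(M) = -(3*√3 + M) = -(M + 3*√3) = -M - 3*√3)
1/(H + X(-27)) = 1/(1329 + (-1*(-27) - 3*√3)) = 1/(1329 + (27 - 3*√3)) = 1/(1356 - 3*√3)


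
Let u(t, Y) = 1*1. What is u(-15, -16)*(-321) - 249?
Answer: -570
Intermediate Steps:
u(t, Y) = 1
u(-15, -16)*(-321) - 249 = 1*(-321) - 249 = -321 - 249 = -570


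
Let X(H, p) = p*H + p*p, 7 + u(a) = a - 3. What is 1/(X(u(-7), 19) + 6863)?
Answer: 1/6901 ≈ 0.00014491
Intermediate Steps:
u(a) = -10 + a (u(a) = -7 + (a - 3) = -7 + (-3 + a) = -10 + a)
X(H, p) = p**2 + H*p (X(H, p) = H*p + p**2 = p**2 + H*p)
1/(X(u(-7), 19) + 6863) = 1/(19*((-10 - 7) + 19) + 6863) = 1/(19*(-17 + 19) + 6863) = 1/(19*2 + 6863) = 1/(38 + 6863) = 1/6901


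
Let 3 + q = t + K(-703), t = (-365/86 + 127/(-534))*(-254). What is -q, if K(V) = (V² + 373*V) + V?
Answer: -2668441936/11481 ≈ -2.3242e+5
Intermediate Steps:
K(V) = V² + 374*V
t = 13070332/11481 (t = (-365*1/86 + 127*(-1/534))*(-254) = (-365/86 - 127/534)*(-254) = -51458/11481*(-254) = 13070332/11481 ≈ 1138.4)
q = 2668441936/11481 (q = -3 + (13070332/11481 - 703*(374 - 703)) = -3 + (13070332/11481 - 703*(-329)) = -3 + (13070332/11481 + 231287) = -3 + 2668476379/11481 = 2668441936/11481 ≈ 2.3242e+5)
-q = -1*2668441936/11481 = -2668441936/11481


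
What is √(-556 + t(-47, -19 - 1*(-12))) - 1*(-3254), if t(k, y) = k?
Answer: 3254 + 3*I*√67 ≈ 3254.0 + 24.556*I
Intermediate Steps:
√(-556 + t(-47, -19 - 1*(-12))) - 1*(-3254) = √(-556 - 47) - 1*(-3254) = √(-603) + 3254 = 3*I*√67 + 3254 = 3254 + 3*I*√67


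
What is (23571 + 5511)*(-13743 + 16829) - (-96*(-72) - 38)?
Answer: 89740178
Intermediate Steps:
(23571 + 5511)*(-13743 + 16829) - (-96*(-72) - 38) = 29082*3086 - (6912 - 38) = 89747052 - 1*6874 = 89747052 - 6874 = 89740178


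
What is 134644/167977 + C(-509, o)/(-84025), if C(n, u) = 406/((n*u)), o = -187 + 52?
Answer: 18961084878118/23655167953875 ≈ 0.80156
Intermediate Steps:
o = -135
C(n, u) = 406/(n*u) (C(n, u) = 406*(1/(n*u)) = 406/(n*u))
134644/167977 + C(-509, o)/(-84025) = 134644/167977 + (406/(-509*(-135)))/(-84025) = 134644*(1/167977) + (406*(-1/509)*(-1/135))*(-1/84025) = 3284/4097 + (406/68715)*(-1/84025) = 3284/4097 - 406/5773777875 = 18961084878118/23655167953875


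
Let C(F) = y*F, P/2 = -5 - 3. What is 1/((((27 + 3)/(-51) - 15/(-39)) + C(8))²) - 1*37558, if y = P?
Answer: -30150018304221/802758889 ≈ -37558.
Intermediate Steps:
P = -16 (P = 2*(-5 - 3) = 2*(-8) = -16)
y = -16
C(F) = -16*F
1/((((27 + 3)/(-51) - 15/(-39)) + C(8))²) - 1*37558 = 1/((((27 + 3)/(-51) - 15/(-39)) - 16*8)²) - 1*37558 = 1/(((30*(-1/51) - 15*(-1/39)) - 128)²) - 37558 = 1/(((-10/17 + 5/13) - 128)²) - 37558 = 1/((-45/221 - 128)²) - 37558 = 1/((-28333/221)²) - 37558 = 1/(802758889/48841) - 37558 = 48841/802758889 - 37558 = -30150018304221/802758889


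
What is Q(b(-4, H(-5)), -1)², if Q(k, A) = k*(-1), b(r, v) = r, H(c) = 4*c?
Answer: 16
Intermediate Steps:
Q(k, A) = -k
Q(b(-4, H(-5)), -1)² = (-1*(-4))² = 4² = 16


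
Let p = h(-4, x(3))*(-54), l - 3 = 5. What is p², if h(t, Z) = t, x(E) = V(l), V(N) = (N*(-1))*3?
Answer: 46656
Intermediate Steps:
l = 8 (l = 3 + 5 = 8)
V(N) = -3*N (V(N) = -N*3 = -3*N)
x(E) = -24 (x(E) = -3*8 = -24)
p = 216 (p = -4*(-54) = 216)
p² = 216² = 46656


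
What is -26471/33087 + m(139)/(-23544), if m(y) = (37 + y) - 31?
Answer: -209343613/259666776 ≈ -0.80620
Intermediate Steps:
m(y) = 6 + y
-26471/33087 + m(139)/(-23544) = -26471/33087 + (6 + 139)/(-23544) = -26471*1/33087 + 145*(-1/23544) = -26471/33087 - 145/23544 = -209343613/259666776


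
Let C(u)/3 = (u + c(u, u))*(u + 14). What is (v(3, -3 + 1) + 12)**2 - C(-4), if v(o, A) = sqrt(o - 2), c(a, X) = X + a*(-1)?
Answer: 289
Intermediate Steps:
c(a, X) = X - a
v(o, A) = sqrt(-2 + o)
C(u) = 3*u*(14 + u) (C(u) = 3*((u + (u - u))*(u + 14)) = 3*((u + 0)*(14 + u)) = 3*(u*(14 + u)) = 3*u*(14 + u))
(v(3, -3 + 1) + 12)**2 - C(-4) = (sqrt(-2 + 3) + 12)**2 - 3*(-4)*(14 - 4) = (sqrt(1) + 12)**2 - 3*(-4)*10 = (1 + 12)**2 - 1*(-120) = 13**2 + 120 = 169 + 120 = 289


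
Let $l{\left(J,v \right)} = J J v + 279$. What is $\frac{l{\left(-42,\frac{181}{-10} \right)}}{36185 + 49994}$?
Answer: $- \frac{158247}{430895} \approx -0.36725$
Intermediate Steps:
$l{\left(J,v \right)} = 279 + v J^{2}$ ($l{\left(J,v \right)} = J^{2} v + 279 = v J^{2} + 279 = 279 + v J^{2}$)
$\frac{l{\left(-42,\frac{181}{-10} \right)}}{36185 + 49994} = \frac{279 + \frac{181}{-10} \left(-42\right)^{2}}{36185 + 49994} = \frac{279 + 181 \left(- \frac{1}{10}\right) 1764}{86179} = \left(279 - \frac{159642}{5}\right) \frac{1}{86179} = \left(- \frac{158247}{5}\right) \frac{1}{86179} = - \frac{158247}{430895}$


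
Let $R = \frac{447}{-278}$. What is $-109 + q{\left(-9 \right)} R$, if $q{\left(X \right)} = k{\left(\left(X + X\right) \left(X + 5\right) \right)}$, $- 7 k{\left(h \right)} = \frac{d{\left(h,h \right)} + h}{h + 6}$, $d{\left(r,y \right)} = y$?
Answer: $- \frac{1373377}{12649} \approx -108.58$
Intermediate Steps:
$R = - \frac{447}{278}$ ($R = 447 \left(- \frac{1}{278}\right) = - \frac{447}{278} \approx -1.6079$)
$k{\left(h \right)} = - \frac{2 h}{7 \left(6 + h\right)}$ ($k{\left(h \right)} = - \frac{\left(h + h\right) \frac{1}{h + 6}}{7} = - \frac{2 h \frac{1}{6 + h}}{7} = - \frac{2 h}{7 \left(6 + h\right)}$)
$q{\left(X \right)} = - \frac{4 X \left(5 + X\right)}{42 + 14 X \left(5 + X\right)}$ ($q{\left(X \right)} = - \frac{2 \left(X + X\right) \left(X + 5\right)}{42 + 7 \left(X + X\right) \left(X + 5\right)} = - \frac{2 \cdot 2 X \left(5 + X\right)}{42 + 7 \cdot 2 X \left(5 + X\right)} = - \frac{2 \cdot 2 X \left(5 + X\right)}{42 + 14 X \left(5 + X\right)} = - \frac{4 X \left(5 + X\right)}{42 + 14 X \left(5 + X\right)}$)
$-109 + q{\left(-9 \right)} R = -109 + \left(-2\right) \left(-9\right) \frac{1}{21 + 7 \left(-9\right) \left(5 - 9\right)} \left(5 - 9\right) \left(- \frac{447}{278}\right) = -109 + \left(-2\right) \left(-9\right) \frac{1}{21 + 7 \left(-9\right) \left(-4\right)} \left(-4\right) \left(- \frac{447}{278}\right) = -109 + \left(-2\right) \left(-9\right) \frac{1}{21 + 252} \left(-4\right) \left(- \frac{447}{278}\right) = -109 + \left(-2\right) \left(-9\right) \frac{1}{273} \left(-4\right) \left(- \frac{447}{278}\right) = -109 - - \frac{5364}{12649} = -109 + \frac{5364}{12649} = - \frac{1373377}{12649}$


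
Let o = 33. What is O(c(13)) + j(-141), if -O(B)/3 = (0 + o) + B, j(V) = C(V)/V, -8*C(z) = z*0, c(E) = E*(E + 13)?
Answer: -1113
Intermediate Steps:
c(E) = E*(13 + E)
C(z) = 0 (C(z) = -z*0/8 = -⅛*0 = 0)
j(V) = 0 (j(V) = 0/V = 0)
O(B) = -99 - 3*B (O(B) = -3*((0 + 33) + B) = -3*(33 + B) = -99 - 3*B)
O(c(13)) + j(-141) = (-99 - 39*(13 + 13)) + 0 = (-99 - 39*26) + 0 = (-99 - 3*338) + 0 = (-99 - 1014) + 0 = -1113 + 0 = -1113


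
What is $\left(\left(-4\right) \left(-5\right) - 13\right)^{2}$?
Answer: $49$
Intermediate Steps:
$\left(\left(-4\right) \left(-5\right) - 13\right)^{2} = \left(20 - 13\right)^{2} = 7^{2} = 49$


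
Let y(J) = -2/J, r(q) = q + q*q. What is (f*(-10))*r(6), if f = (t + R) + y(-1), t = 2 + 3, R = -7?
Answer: 0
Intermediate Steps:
r(q) = q + q²
t = 5
f = 0 (f = (5 - 7) - 2/(-1) = -2 - 2*(-1) = -2 + 2 = 0)
(f*(-10))*r(6) = (0*(-10))*(6*(1 + 6)) = 0*(6*7) = 0*42 = 0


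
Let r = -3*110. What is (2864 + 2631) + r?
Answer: 5165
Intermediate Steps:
r = -330
(2864 + 2631) + r = (2864 + 2631) - 330 = 5495 - 330 = 5165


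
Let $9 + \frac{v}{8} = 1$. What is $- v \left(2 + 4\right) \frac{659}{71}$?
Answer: $\frac{253056}{71} \approx 3564.2$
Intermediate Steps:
$v = -64$ ($v = -72 + 8 \cdot 1 = -72 + 8 = -64$)
$- v \left(2 + 4\right) \frac{659}{71} = \left(-1\right) \left(-64\right) \left(2 + 4\right) \frac{659}{71} = 64 \cdot 6 \cdot 659 \cdot \frac{1}{71} = 384 \cdot \frac{659}{71} = \frac{253056}{71}$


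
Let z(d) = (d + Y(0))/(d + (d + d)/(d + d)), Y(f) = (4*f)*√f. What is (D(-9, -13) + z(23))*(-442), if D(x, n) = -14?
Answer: 69173/12 ≈ 5764.4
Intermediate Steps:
Y(f) = 4*f^(3/2)
z(d) = d/(1 + d) (z(d) = (d + 4*0^(3/2))/(d + (d + d)/(d + d)) = (d + 4*0)/(d + (2*d)/((2*d))) = (d + 0)/(d + (2*d)*(1/(2*d))) = d/(d + 1) = d/(1 + d))
(D(-9, -13) + z(23))*(-442) = (-14 + 23/(1 + 23))*(-442) = (-14 + 23/24)*(-442) = -313/24*(-442) = 69173/12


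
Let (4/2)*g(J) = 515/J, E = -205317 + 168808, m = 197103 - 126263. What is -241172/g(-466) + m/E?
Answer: 746015960376/1709285 ≈ 4.3645e+5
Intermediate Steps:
m = 70840
E = -36509
g(J) = 515/(2*J) (g(J) = (515/J)/2 = 515/(2*J))
-241172/g(-466) + m/E = -241172/((515/2)/(-466)) + 70840/(-36509) = -241172/((515/2)*(-1/466)) + 70840*(-1/36509) = -241172/(-515/932) - 6440/3319 = -241172*(-932/515) - 6440/3319 = 224772304/515 - 6440/3319 = 746015960376/1709285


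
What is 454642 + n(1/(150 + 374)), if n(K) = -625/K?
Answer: 127142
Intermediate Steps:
454642 + n(1/(150 + 374)) = 454642 - 625/(1/(150 + 374)) = 454642 - 625/(1/524) = 454642 - 625/1/524 = 454642 - 625*524 = 454642 - 327500 = 127142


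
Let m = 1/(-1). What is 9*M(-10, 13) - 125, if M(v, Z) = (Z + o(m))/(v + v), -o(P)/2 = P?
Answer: -527/4 ≈ -131.75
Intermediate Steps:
m = -1 (m = 1*(-1) = -1)
o(P) = -2*P
M(v, Z) = (2 + Z)/(2*v) (M(v, Z) = (Z - 2*(-1))/(v + v) = (Z + 2)/((2*v)) = (2 + Z)*(1/(2*v)) = (2 + Z)/(2*v))
9*M(-10, 13) - 125 = 9*((½)*(2 + 13)/(-10)) - 125 = 9*((½)*(-⅒)*15) - 125 = 9*(-¾) - 125 = -27/4 - 125 = -527/4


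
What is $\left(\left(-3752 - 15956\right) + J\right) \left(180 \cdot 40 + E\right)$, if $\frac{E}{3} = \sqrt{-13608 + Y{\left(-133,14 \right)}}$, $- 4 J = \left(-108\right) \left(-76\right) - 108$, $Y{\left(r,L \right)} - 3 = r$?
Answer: $-156477600 - 65199 i \sqrt{13738} \approx -1.5648 \cdot 10^{8} - 7.6419 \cdot 10^{6} i$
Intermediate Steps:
$Y{\left(r,L \right)} = 3 + r$
$J = -2025$ ($J = - \frac{\left(-108\right) \left(-76\right) - 108}{4} = - \frac{8208 - 108}{4} = \left(- \frac{1}{4}\right) 8100 = -2025$)
$E = 3 i \sqrt{13738}$ ($E = 3 \sqrt{-13608 + \left(3 - 133\right)} = 3 \sqrt{-13608 - 130} = 3 \sqrt{-13738} = 3 i \sqrt{13738} \approx 351.63 i$)
$\left(\left(-3752 - 15956\right) + J\right) \left(180 \cdot 40 + E\right) = \left(\left(-3752 - 15956\right) - 2025\right) \left(180 \cdot 40 + 3 i \sqrt{13738}\right) = \left(-19708 - 2025\right) \left(7200 + 3 i \sqrt{13738}\right) = - 21733 \left(7200 + 3 i \sqrt{13738}\right) = -156477600 - 65199 i \sqrt{13738}$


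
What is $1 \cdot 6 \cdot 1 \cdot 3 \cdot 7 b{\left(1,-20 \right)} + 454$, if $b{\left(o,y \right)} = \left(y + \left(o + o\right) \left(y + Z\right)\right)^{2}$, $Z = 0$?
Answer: $454054$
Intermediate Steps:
$b{\left(o,y \right)} = \left(y + 2 o y\right)^{2}$ ($b{\left(o,y \right)} = \left(y + \left(o + o\right) \left(y + 0\right)\right)^{2} = \left(y + 2 o y\right)^{2}$)
$1 \cdot 6 \cdot 1 \cdot 3 \cdot 7 b{\left(1,-20 \right)} + 454 = 1 \cdot 6 \cdot 1 \cdot 3 \cdot 7 \left(-20\right)^{2} \left(1 + 2 \cdot 1\right)^{2} + 454 = 1 \cdot 6 \cdot 3 \cdot 7 \cdot 400 \left(1 + 2\right)^{2} + 454 = 1 \cdot 18 \cdot 7 \cdot 400 \cdot 3^{2} + 454 = 18 \cdot 7 \cdot 400 \cdot 9 + 454 = 126 \cdot 3600 + 454 = 453600 + 454 = 454054$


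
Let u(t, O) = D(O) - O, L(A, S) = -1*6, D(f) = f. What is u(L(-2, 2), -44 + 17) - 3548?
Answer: -3548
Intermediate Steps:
L(A, S) = -6
u(t, O) = 0 (u(t, O) = O - O = 0)
u(L(-2, 2), -44 + 17) - 3548 = 0 - 3548 = -3548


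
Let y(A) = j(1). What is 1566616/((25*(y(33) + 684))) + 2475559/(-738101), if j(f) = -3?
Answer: 1114174444241/12566169525 ≈ 88.665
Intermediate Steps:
y(A) = -3
1566616/((25*(y(33) + 684))) + 2475559/(-738101) = 1566616/((25*(-3 + 684))) + 2475559/(-738101) = 1566616/((25*681)) + 2475559*(-1/738101) = 1566616/17025 - 2475559/738101 = 1114174444241/12566169525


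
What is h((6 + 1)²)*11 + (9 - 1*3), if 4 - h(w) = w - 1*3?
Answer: -456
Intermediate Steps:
h(w) = 7 - w (h(w) = 4 - (w - 1*3) = 4 - (w - 3) = 4 - (-3 + w) = 4 + (3 - w) = 7 - w)
h((6 + 1)²)*11 + (9 - 1*3) = (7 - (6 + 1)²)*11 + (9 - 1*3) = (7 - 1*7²)*11 + (9 - 3) = (7 - 1*49)*11 + 6 = (7 - 49)*11 + 6 = -42*11 + 6 = -462 + 6 = -456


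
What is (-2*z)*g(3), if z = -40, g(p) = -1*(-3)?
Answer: 240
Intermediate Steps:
g(p) = 3
(-2*z)*g(3) = -2*(-40)*3 = 80*3 = 240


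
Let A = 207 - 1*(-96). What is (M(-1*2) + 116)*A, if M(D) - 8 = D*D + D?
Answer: 38178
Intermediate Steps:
A = 303 (A = 207 + 96 = 303)
M(D) = 8 + D + D² (M(D) = 8 + (D*D + D) = 8 + (D² + D) = 8 + (D + D²) = 8 + D + D²)
(M(-1*2) + 116)*A = ((8 - 1*2 + (-1*2)²) + 116)*303 = ((8 - 2 + (-2)²) + 116)*303 = ((8 - 2 + 4) + 116)*303 = (10 + 116)*303 = 126*303 = 38178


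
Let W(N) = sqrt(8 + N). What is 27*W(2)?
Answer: 27*sqrt(10) ≈ 85.381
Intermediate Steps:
27*W(2) = 27*sqrt(8 + 2) = 27*sqrt(10)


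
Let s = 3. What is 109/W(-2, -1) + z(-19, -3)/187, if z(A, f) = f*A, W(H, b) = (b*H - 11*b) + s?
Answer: 21295/2992 ≈ 7.1173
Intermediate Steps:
W(H, b) = 3 - 11*b + H*b (W(H, b) = (b*H - 11*b) + 3 = (H*b - 11*b) + 3 = (-11*b + H*b) + 3 = 3 - 11*b + H*b)
z(A, f) = A*f
109/W(-2, -1) + z(-19, -3)/187 = 109/(3 - 11*(-1) - 2*(-1)) - 19*(-3)/187 = 109/(3 + 11 + 2) + 57*(1/187) = 109/16 + 57/187 = 21295/2992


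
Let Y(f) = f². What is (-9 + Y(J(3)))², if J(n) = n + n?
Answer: 729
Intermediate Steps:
J(n) = 2*n
(-9 + Y(J(3)))² = (-9 + (2*3)²)² = (-9 + 6²)² = (-9 + 36)² = 27² = 729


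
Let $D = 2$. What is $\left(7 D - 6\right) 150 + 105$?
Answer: $1305$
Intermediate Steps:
$\left(7 D - 6\right) 150 + 105 = \left(7 \cdot 2 - 6\right) 150 + 105 = \left(14 - 6\right) 150 + 105 = 8 \cdot 150 + 105 = 1200 + 105 = 1305$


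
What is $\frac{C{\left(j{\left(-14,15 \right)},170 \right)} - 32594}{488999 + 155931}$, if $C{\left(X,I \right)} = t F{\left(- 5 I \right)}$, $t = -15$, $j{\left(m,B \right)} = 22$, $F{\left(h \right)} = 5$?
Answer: $- \frac{2513}{49610} \approx -0.050655$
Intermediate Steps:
$C{\left(X,I \right)} = -75$ ($C{\left(X,I \right)} = \left(-15\right) 5 = -75$)
$\frac{C{\left(j{\left(-14,15 \right)},170 \right)} - 32594}{488999 + 155931} = \frac{-75 - 32594}{488999 + 155931} = - \frac{32669}{644930} = \left(-32669\right) \frac{1}{644930} = - \frac{2513}{49610}$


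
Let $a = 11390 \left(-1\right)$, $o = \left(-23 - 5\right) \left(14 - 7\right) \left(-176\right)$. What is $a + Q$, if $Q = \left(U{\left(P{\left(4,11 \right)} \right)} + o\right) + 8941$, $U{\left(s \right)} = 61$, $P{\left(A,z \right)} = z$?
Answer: $32108$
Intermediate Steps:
$o = 34496$ ($o = \left(-28\right) 7 \left(-176\right) = \left(-196\right) \left(-176\right) = 34496$)
$Q = 43498$ ($Q = \left(61 + 34496\right) + 8941 = 34557 + 8941 = 43498$)
$a = -11390$
$a + Q = -11390 + 43498 = 32108$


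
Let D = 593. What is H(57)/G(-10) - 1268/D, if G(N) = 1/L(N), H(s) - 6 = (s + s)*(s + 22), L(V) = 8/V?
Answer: -21382804/2965 ≈ -7211.7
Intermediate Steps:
H(s) = 6 + 2*s*(22 + s) (H(s) = 6 + (s + s)*(s + 22) = 6 + (2*s)*(22 + s) = 6 + 2*s*(22 + s))
G(N) = N/8 (G(N) = 1/(8/N) = N/8)
H(57)/G(-10) - 1268/D = (6 + 2*57**2 + 44*57)/(((1/8)*(-10))) - 1268/593 = (6 + 2*3249 + 2508)/(-5/4) - 1268*1/593 = (6 + 6498 + 2508)*(-4/5) - 1268/593 = 9012*(-4/5) - 1268/593 = -36048/5 - 1268/593 = -21382804/2965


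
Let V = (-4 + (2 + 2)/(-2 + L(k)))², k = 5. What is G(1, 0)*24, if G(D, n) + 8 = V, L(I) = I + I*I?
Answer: 8088/49 ≈ 165.06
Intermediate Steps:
L(I) = I + I²
V = 729/49 (V = (-4 + (2 + 2)/(-2 + 5*(1 + 5)))² = (-4 + 4/(-2 + 5*6))² = (-4 + 4/(-2 + 30))² = (-4 + 4/28)² = (-4 + 4*(1/28))² = (-4 + ⅐)² = (-27/7)² = 729/49 ≈ 14.878)
G(D, n) = 337/49 (G(D, n) = -8 + 729/49 = 337/49)
G(1, 0)*24 = (337/49)*24 = 8088/49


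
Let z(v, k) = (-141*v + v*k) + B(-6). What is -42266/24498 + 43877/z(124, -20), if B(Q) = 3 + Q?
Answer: -959411984/244575783 ≈ -3.9228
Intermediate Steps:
z(v, k) = -3 - 141*v + k*v (z(v, k) = (-141*v + v*k) + (3 - 6) = (-141*v + k*v) - 3 = -3 - 141*v + k*v)
-42266/24498 + 43877/z(124, -20) = -42266/24498 + 43877/(-3 - 141*124 - 20*124) = -42266*1/24498 + 43877/(-3 - 17484 - 2480) = -21133/12249 + 43877/(-19967) = -21133/12249 + 43877*(-1/19967) = -21133/12249 - 43877/19967 = -959411984/244575783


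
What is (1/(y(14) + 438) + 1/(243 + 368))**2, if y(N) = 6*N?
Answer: 1283689/101723999364 ≈ 1.2619e-5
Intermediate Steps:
(1/(y(14) + 438) + 1/(243 + 368))**2 = (1/(6*14 + 438) + 1/(243 + 368))**2 = (1/(84 + 438) + 1/611)**2 = (1/522 + 1/611)**2 = (1133/318942)**2 = 1283689/101723999364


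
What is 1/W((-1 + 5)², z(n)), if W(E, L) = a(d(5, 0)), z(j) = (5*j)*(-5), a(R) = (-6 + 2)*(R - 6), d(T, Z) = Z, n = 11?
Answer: 1/24 ≈ 0.041667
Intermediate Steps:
a(R) = 24 - 4*R (a(R) = -4*(-6 + R) = 24 - 4*R)
z(j) = -25*j
W(E, L) = 24 (W(E, L) = 24 - 4*0 = 24 + 0 = 24)
1/W((-1 + 5)², z(n)) = 1/24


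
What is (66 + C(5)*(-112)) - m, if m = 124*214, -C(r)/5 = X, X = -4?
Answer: -28710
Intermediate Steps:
C(r) = 20 (C(r) = -5*(-4) = 20)
m = 26536
(66 + C(5)*(-112)) - m = (66 + 20*(-112)) - 1*26536 = (66 - 2240) - 26536 = -2174 - 26536 = -28710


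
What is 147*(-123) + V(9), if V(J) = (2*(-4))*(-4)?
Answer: -18049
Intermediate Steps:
V(J) = 32 (V(J) = -8*(-4) = 32)
147*(-123) + V(9) = 147*(-123) + 32 = -18081 + 32 = -18049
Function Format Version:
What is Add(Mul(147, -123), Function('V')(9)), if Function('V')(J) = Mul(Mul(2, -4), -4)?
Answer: -18049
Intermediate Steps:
Function('V')(J) = 32 (Function('V')(J) = Mul(-8, -4) = 32)
Add(Mul(147, -123), Function('V')(9)) = Add(Mul(147, -123), 32) = Add(-18081, 32) = -18049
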